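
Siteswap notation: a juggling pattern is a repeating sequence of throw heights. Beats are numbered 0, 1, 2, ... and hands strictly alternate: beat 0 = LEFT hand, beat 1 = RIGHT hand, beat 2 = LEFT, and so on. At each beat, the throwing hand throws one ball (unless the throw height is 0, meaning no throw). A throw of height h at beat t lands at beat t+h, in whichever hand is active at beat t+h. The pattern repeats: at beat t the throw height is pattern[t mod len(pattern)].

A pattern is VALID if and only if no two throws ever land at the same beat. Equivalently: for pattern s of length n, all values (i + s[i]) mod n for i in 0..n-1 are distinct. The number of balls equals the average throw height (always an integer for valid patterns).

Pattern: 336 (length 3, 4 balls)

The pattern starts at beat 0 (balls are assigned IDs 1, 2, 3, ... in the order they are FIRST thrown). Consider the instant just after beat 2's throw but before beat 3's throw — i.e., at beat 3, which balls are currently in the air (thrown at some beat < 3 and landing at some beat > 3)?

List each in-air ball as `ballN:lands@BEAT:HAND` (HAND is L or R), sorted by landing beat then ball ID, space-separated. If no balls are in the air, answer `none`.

Answer: ball2:lands@4:L ball3:lands@8:L

Derivation:
Beat 0 (L): throw ball1 h=3 -> lands@3:R; in-air after throw: [b1@3:R]
Beat 1 (R): throw ball2 h=3 -> lands@4:L; in-air after throw: [b1@3:R b2@4:L]
Beat 2 (L): throw ball3 h=6 -> lands@8:L; in-air after throw: [b1@3:R b2@4:L b3@8:L]
Beat 3 (R): throw ball1 h=3 -> lands@6:L; in-air after throw: [b2@4:L b1@6:L b3@8:L]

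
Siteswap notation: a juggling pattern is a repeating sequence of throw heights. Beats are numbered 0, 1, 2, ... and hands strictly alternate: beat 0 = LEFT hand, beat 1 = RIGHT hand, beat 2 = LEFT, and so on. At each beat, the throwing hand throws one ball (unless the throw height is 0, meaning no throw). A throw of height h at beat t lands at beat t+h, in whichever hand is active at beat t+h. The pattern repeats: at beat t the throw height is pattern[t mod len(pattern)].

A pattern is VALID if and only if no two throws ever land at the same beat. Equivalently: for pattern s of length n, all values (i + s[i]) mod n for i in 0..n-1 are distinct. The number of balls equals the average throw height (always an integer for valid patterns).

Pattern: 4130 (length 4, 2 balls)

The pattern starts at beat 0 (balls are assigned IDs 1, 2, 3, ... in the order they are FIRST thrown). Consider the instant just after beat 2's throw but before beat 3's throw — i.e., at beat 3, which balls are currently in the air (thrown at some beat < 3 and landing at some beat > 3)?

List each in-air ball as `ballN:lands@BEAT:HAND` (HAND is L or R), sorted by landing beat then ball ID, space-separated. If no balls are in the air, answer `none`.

Beat 0 (L): throw ball1 h=4 -> lands@4:L; in-air after throw: [b1@4:L]
Beat 1 (R): throw ball2 h=1 -> lands@2:L; in-air after throw: [b2@2:L b1@4:L]
Beat 2 (L): throw ball2 h=3 -> lands@5:R; in-air after throw: [b1@4:L b2@5:R]

Answer: ball1:lands@4:L ball2:lands@5:R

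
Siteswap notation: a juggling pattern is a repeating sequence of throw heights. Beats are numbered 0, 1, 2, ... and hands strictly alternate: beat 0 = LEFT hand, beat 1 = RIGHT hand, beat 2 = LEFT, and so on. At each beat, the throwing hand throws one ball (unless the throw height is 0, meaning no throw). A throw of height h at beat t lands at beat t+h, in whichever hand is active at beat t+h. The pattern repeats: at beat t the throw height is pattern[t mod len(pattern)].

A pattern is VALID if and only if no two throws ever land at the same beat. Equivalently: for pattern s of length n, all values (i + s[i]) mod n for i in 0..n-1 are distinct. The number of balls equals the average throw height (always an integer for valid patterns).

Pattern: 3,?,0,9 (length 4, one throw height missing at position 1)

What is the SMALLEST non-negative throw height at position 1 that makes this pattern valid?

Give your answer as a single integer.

Answer: 0

Derivation:
i=0: (0 + 3) mod 4 = 3
i=1: s[i]=? (unknown)
i=2: (2 + 0) mod 4 = 2
i=3: (3 + 9) mod 4 = 0
Known residues: [0, 2, 3]; need a permutation of 0..3, so missing residue r = 1
Need (1 + s) mod 4 = 1; smallest s = (1 - 1) mod 4 = 0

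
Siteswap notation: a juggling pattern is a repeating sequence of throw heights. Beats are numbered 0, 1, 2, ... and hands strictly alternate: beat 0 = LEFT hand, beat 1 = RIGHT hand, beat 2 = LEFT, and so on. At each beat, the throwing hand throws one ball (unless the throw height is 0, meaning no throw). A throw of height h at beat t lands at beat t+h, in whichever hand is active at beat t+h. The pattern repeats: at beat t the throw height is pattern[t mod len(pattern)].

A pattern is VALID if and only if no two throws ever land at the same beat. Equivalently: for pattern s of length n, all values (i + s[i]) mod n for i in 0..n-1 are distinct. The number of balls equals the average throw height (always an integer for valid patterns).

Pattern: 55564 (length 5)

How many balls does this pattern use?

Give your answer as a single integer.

Pattern = [5, 5, 5, 6, 4], length n = 5
  position 0: throw height = 5, running sum = 5
  position 1: throw height = 5, running sum = 10
  position 2: throw height = 5, running sum = 15
  position 3: throw height = 6, running sum = 21
  position 4: throw height = 4, running sum = 25
Total sum = 25; balls = sum / n = 25 / 5 = 5

Answer: 5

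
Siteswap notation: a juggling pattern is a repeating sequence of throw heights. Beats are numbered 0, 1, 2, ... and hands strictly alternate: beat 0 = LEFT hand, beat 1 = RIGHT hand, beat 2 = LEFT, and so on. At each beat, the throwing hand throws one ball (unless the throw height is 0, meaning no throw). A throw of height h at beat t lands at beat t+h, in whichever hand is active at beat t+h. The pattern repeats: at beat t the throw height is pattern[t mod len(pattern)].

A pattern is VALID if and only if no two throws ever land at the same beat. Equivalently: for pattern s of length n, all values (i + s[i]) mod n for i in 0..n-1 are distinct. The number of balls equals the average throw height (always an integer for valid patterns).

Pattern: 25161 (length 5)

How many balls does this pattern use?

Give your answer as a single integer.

Pattern = [2, 5, 1, 6, 1], length n = 5
  position 0: throw height = 2, running sum = 2
  position 1: throw height = 5, running sum = 7
  position 2: throw height = 1, running sum = 8
  position 3: throw height = 6, running sum = 14
  position 4: throw height = 1, running sum = 15
Total sum = 15; balls = sum / n = 15 / 5 = 3

Answer: 3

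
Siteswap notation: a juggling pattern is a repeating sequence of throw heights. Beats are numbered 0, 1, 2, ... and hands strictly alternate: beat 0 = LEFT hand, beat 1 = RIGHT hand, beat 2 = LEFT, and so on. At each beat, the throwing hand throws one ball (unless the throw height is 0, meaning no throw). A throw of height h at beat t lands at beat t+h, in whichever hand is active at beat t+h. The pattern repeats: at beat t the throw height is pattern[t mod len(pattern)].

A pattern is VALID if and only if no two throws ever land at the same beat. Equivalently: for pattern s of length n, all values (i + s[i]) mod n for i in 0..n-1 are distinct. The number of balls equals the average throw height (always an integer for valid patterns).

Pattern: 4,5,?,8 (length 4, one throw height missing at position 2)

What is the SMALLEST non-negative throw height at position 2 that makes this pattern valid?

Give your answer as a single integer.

i=0: (0 + 4) mod 4 = 0
i=1: (1 + 5) mod 4 = 2
i=2: s[i]=? (unknown)
i=3: (3 + 8) mod 4 = 3
Known residues: [0, 2, 3]; need a permutation of 0..3, so missing residue r = 1
Need (2 + s) mod 4 = 1; smallest s = (1 - 2) mod 4 = 3

Answer: 3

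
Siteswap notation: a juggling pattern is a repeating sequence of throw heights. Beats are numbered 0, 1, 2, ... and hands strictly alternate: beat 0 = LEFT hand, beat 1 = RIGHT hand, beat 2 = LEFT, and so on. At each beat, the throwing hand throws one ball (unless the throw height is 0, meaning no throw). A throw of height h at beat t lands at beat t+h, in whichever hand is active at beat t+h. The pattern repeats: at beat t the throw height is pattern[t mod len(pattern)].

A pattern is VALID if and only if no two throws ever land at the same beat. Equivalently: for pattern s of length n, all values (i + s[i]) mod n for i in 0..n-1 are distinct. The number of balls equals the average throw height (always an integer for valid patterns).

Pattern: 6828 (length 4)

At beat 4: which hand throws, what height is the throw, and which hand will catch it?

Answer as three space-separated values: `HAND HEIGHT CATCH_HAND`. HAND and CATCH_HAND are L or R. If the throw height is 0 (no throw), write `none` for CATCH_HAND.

Beat 4: 4 mod 2 = 0, so hand = L
Throw height = pattern[4 mod 4] = pattern[0] = 6
Lands at beat 4+6=10, 10 mod 2 = 0, so catch hand = L

Answer: L 6 L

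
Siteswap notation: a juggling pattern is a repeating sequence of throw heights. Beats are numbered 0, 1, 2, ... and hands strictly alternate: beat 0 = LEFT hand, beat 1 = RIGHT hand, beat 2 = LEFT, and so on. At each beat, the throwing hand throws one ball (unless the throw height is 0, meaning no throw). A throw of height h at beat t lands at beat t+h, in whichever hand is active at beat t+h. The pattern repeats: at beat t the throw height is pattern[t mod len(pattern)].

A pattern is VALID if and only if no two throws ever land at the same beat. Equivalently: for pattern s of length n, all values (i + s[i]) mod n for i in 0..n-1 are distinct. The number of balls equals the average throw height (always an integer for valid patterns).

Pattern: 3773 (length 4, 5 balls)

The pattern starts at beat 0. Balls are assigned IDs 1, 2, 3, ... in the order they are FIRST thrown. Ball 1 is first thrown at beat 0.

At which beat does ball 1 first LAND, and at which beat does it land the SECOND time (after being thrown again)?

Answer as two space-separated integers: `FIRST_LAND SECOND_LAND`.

Beat 0 (L): throw ball1 h=3 -> lands@3:R; in-air after throw: [b1@3:R]
Beat 1 (R): throw ball2 h=7 -> lands@8:L; in-air after throw: [b1@3:R b2@8:L]
Beat 2 (L): throw ball3 h=7 -> lands@9:R; in-air after throw: [b1@3:R b2@8:L b3@9:R]
Beat 3 (R): throw ball1 h=3 -> lands@6:L; in-air after throw: [b1@6:L b2@8:L b3@9:R]
Beat 4 (L): throw ball4 h=3 -> lands@7:R; in-air after throw: [b1@6:L b4@7:R b2@8:L b3@9:R]
Beat 5 (R): throw ball5 h=7 -> lands@12:L; in-air after throw: [b1@6:L b4@7:R b2@8:L b3@9:R b5@12:L]
Beat 6 (L): throw ball1 h=7 -> lands@13:R; in-air after throw: [b4@7:R b2@8:L b3@9:R b5@12:L b1@13:R]
Ball 1: thrown@0 h=3 -> first land @3; rethrown@3 h=3 -> second land @6

Answer: 3 6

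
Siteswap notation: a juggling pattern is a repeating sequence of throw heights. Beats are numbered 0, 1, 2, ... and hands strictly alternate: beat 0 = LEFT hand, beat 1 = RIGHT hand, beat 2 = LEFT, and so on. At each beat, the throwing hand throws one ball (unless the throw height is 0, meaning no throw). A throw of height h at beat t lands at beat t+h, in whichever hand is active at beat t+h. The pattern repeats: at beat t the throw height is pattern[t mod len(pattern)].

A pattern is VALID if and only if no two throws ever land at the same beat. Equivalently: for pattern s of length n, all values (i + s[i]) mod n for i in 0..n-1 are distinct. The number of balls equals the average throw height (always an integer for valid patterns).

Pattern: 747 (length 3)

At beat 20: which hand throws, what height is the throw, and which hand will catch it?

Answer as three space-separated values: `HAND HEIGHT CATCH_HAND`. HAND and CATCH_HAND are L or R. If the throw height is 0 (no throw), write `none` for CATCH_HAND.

Answer: L 7 R

Derivation:
Beat 20: 20 mod 2 = 0, so hand = L
Throw height = pattern[20 mod 3] = pattern[2] = 7
Lands at beat 20+7=27, 27 mod 2 = 1, so catch hand = R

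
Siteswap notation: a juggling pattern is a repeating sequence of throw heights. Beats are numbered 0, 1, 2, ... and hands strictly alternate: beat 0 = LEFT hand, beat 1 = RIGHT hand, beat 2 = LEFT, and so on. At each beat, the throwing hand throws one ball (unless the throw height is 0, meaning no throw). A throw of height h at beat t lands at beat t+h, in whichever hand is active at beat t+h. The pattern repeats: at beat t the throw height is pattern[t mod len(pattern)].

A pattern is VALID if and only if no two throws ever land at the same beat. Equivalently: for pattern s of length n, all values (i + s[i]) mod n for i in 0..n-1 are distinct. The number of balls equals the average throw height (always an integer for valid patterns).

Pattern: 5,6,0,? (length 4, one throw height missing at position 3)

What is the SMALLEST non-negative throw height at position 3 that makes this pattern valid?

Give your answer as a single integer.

Answer: 1

Derivation:
i=0: (0 + 5) mod 4 = 1
i=1: (1 + 6) mod 4 = 3
i=2: (2 + 0) mod 4 = 2
i=3: s[i]=? (unknown)
Known residues: [1, 2, 3]; need a permutation of 0..3, so missing residue r = 0
Need (3 + s) mod 4 = 0; smallest s = (0 - 3) mod 4 = 1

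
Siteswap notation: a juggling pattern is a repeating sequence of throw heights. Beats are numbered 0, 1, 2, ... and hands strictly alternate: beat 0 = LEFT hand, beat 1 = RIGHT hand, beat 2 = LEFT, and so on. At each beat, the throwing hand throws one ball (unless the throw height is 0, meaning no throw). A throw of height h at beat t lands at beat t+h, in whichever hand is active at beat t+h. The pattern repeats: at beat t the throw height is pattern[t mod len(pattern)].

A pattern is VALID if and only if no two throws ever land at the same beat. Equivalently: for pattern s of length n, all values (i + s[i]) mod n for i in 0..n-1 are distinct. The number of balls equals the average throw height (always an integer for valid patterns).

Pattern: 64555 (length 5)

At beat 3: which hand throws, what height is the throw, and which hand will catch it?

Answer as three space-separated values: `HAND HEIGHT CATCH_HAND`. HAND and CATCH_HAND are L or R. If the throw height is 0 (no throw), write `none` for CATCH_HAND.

Answer: R 5 L

Derivation:
Beat 3: 3 mod 2 = 1, so hand = R
Throw height = pattern[3 mod 5] = pattern[3] = 5
Lands at beat 3+5=8, 8 mod 2 = 0, so catch hand = L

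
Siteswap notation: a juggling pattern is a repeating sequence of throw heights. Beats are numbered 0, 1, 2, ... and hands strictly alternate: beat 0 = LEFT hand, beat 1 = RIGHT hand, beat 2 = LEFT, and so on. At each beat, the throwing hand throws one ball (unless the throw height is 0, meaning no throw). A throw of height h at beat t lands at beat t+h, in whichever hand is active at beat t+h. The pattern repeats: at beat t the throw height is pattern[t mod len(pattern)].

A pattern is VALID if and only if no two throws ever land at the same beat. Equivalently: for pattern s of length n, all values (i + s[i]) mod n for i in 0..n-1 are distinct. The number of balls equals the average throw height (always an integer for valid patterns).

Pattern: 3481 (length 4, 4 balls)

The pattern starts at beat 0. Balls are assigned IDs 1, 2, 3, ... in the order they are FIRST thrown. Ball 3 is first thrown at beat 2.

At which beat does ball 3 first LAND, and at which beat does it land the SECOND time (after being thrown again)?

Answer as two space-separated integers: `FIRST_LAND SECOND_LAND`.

Answer: 10 18

Derivation:
Beat 0 (L): throw ball1 h=3 -> lands@3:R; in-air after throw: [b1@3:R]
Beat 1 (R): throw ball2 h=4 -> lands@5:R; in-air after throw: [b1@3:R b2@5:R]
Beat 2 (L): throw ball3 h=8 -> lands@10:L; in-air after throw: [b1@3:R b2@5:R b3@10:L]
Beat 3 (R): throw ball1 h=1 -> lands@4:L; in-air after throw: [b1@4:L b2@5:R b3@10:L]
Beat 4 (L): throw ball1 h=3 -> lands@7:R; in-air after throw: [b2@5:R b1@7:R b3@10:L]
Beat 5 (R): throw ball2 h=4 -> lands@9:R; in-air after throw: [b1@7:R b2@9:R b3@10:L]
Beat 6 (L): throw ball4 h=8 -> lands@14:L; in-air after throw: [b1@7:R b2@9:R b3@10:L b4@14:L]
Beat 7 (R): throw ball1 h=1 -> lands@8:L; in-air after throw: [b1@8:L b2@9:R b3@10:L b4@14:L]
Beat 8 (L): throw ball1 h=3 -> lands@11:R; in-air after throw: [b2@9:R b3@10:L b1@11:R b4@14:L]
Beat 9 (R): throw ball2 h=4 -> lands@13:R; in-air after throw: [b3@10:L b1@11:R b2@13:R b4@14:L]
Beat 10 (L): throw ball3 h=8 -> lands@18:L; in-air after throw: [b1@11:R b2@13:R b4@14:L b3@18:L]
Beat 11 (R): throw ball1 h=1 -> lands@12:L; in-air after throw: [b1@12:L b2@13:R b4@14:L b3@18:L]
Beat 12 (L): throw ball1 h=3 -> lands@15:R; in-air after throw: [b2@13:R b4@14:L b1@15:R b3@18:L]
Beat 13 (R): throw ball2 h=4 -> lands@17:R; in-air after throw: [b4@14:L b1@15:R b2@17:R b3@18:L]
Beat 14 (L): throw ball4 h=8 -> lands@22:L; in-air after throw: [b1@15:R b2@17:R b3@18:L b4@22:L]
Beat 15 (R): throw ball1 h=1 -> lands@16:L; in-air after throw: [b1@16:L b2@17:R b3@18:L b4@22:L]
Ball 3: thrown@2 h=8 -> first land @10; rethrown@10 h=8 -> second land @18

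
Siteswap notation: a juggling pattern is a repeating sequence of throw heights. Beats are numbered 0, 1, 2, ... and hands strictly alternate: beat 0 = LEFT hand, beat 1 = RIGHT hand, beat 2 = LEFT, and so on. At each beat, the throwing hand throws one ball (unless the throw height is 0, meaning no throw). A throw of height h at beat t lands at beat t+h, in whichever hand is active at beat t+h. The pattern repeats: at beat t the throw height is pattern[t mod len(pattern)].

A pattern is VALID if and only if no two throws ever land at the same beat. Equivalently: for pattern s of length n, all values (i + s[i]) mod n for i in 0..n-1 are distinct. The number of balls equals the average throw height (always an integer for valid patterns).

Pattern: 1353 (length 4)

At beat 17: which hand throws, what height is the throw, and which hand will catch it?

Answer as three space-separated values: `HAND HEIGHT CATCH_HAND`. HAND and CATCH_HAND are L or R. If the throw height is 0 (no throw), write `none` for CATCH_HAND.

Answer: R 3 L

Derivation:
Beat 17: 17 mod 2 = 1, so hand = R
Throw height = pattern[17 mod 4] = pattern[1] = 3
Lands at beat 17+3=20, 20 mod 2 = 0, so catch hand = L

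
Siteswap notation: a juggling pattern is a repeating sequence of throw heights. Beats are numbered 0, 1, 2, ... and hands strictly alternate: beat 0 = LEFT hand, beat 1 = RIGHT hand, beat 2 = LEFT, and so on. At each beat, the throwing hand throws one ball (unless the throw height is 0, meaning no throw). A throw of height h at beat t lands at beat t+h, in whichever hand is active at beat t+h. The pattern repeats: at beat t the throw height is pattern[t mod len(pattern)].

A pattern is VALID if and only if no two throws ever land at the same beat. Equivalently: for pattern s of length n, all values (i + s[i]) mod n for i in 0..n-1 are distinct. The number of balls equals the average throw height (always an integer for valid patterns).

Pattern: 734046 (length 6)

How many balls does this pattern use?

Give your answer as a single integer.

Pattern = [7, 3, 4, 0, 4, 6], length n = 6
  position 0: throw height = 7, running sum = 7
  position 1: throw height = 3, running sum = 10
  position 2: throw height = 4, running sum = 14
  position 3: throw height = 0, running sum = 14
  position 4: throw height = 4, running sum = 18
  position 5: throw height = 6, running sum = 24
Total sum = 24; balls = sum / n = 24 / 6 = 4

Answer: 4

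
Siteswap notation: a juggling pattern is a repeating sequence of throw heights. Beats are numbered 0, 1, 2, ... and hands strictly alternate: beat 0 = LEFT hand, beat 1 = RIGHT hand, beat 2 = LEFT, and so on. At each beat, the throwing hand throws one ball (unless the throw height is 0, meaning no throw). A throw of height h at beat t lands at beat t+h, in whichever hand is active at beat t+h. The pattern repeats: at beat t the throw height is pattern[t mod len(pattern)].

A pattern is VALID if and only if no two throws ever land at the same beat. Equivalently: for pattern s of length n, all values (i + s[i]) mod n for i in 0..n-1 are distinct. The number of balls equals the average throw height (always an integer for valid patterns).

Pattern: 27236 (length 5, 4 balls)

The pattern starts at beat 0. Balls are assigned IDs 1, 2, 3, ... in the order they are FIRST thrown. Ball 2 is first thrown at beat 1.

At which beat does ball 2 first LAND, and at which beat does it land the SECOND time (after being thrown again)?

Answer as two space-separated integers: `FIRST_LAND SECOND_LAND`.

Answer: 8 11

Derivation:
Beat 0 (L): throw ball1 h=2 -> lands@2:L; in-air after throw: [b1@2:L]
Beat 1 (R): throw ball2 h=7 -> lands@8:L; in-air after throw: [b1@2:L b2@8:L]
Beat 2 (L): throw ball1 h=2 -> lands@4:L; in-air after throw: [b1@4:L b2@8:L]
Beat 3 (R): throw ball3 h=3 -> lands@6:L; in-air after throw: [b1@4:L b3@6:L b2@8:L]
Beat 4 (L): throw ball1 h=6 -> lands@10:L; in-air after throw: [b3@6:L b2@8:L b1@10:L]
Beat 5 (R): throw ball4 h=2 -> lands@7:R; in-air after throw: [b3@6:L b4@7:R b2@8:L b1@10:L]
Beat 6 (L): throw ball3 h=7 -> lands@13:R; in-air after throw: [b4@7:R b2@8:L b1@10:L b3@13:R]
Beat 7 (R): throw ball4 h=2 -> lands@9:R; in-air after throw: [b2@8:L b4@9:R b1@10:L b3@13:R]
Beat 8 (L): throw ball2 h=3 -> lands@11:R; in-air after throw: [b4@9:R b1@10:L b2@11:R b3@13:R]
Beat 9 (R): throw ball4 h=6 -> lands@15:R; in-air after throw: [b1@10:L b2@11:R b3@13:R b4@15:R]
Beat 10 (L): throw ball1 h=2 -> lands@12:L; in-air after throw: [b2@11:R b1@12:L b3@13:R b4@15:R]
Beat 11 (R): throw ball2 h=7 -> lands@18:L; in-air after throw: [b1@12:L b3@13:R b4@15:R b2@18:L]
Ball 2: thrown@1 h=7 -> first land @8; rethrown@8 h=3 -> second land @11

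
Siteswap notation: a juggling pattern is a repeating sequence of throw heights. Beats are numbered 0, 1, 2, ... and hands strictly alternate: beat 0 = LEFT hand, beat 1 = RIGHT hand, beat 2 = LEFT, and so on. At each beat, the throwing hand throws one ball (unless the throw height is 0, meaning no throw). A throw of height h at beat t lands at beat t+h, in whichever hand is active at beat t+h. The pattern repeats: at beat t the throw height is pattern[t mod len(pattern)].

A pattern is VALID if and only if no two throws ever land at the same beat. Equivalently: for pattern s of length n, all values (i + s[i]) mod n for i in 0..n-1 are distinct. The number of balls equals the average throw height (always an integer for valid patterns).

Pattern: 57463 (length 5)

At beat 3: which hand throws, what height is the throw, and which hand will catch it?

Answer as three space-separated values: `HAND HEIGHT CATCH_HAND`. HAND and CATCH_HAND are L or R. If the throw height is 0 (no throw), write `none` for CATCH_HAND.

Beat 3: 3 mod 2 = 1, so hand = R
Throw height = pattern[3 mod 5] = pattern[3] = 6
Lands at beat 3+6=9, 9 mod 2 = 1, so catch hand = R

Answer: R 6 R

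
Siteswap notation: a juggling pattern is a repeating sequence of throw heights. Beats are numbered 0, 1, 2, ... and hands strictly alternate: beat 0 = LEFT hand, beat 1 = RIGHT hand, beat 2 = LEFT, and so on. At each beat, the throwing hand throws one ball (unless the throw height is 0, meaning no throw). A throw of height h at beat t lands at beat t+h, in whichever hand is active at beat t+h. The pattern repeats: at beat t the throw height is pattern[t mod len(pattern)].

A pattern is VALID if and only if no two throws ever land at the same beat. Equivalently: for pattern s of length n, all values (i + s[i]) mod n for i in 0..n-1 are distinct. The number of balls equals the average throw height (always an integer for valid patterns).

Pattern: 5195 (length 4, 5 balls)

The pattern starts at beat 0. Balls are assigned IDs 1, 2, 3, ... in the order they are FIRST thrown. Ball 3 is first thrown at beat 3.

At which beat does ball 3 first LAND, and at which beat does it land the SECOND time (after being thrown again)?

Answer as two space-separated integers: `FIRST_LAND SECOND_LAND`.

Beat 0 (L): throw ball1 h=5 -> lands@5:R; in-air after throw: [b1@5:R]
Beat 1 (R): throw ball2 h=1 -> lands@2:L; in-air after throw: [b2@2:L b1@5:R]
Beat 2 (L): throw ball2 h=9 -> lands@11:R; in-air after throw: [b1@5:R b2@11:R]
Beat 3 (R): throw ball3 h=5 -> lands@8:L; in-air after throw: [b1@5:R b3@8:L b2@11:R]
Beat 4 (L): throw ball4 h=5 -> lands@9:R; in-air after throw: [b1@5:R b3@8:L b4@9:R b2@11:R]
Beat 5 (R): throw ball1 h=1 -> lands@6:L; in-air after throw: [b1@6:L b3@8:L b4@9:R b2@11:R]
Beat 6 (L): throw ball1 h=9 -> lands@15:R; in-air after throw: [b3@8:L b4@9:R b2@11:R b1@15:R]
Beat 7 (R): throw ball5 h=5 -> lands@12:L; in-air after throw: [b3@8:L b4@9:R b2@11:R b5@12:L b1@15:R]
Beat 8 (L): throw ball3 h=5 -> lands@13:R; in-air after throw: [b4@9:R b2@11:R b5@12:L b3@13:R b1@15:R]
Beat 9 (R): throw ball4 h=1 -> lands@10:L; in-air after throw: [b4@10:L b2@11:R b5@12:L b3@13:R b1@15:R]
Beat 10 (L): throw ball4 h=9 -> lands@19:R; in-air after throw: [b2@11:R b5@12:L b3@13:R b1@15:R b4@19:R]
Beat 11 (R): throw ball2 h=5 -> lands@16:L; in-air after throw: [b5@12:L b3@13:R b1@15:R b2@16:L b4@19:R]
Beat 12 (L): throw ball5 h=5 -> lands@17:R; in-air after throw: [b3@13:R b1@15:R b2@16:L b5@17:R b4@19:R]
Ball 3: thrown@3 h=5 -> first land @8; rethrown@8 h=5 -> second land @13

Answer: 8 13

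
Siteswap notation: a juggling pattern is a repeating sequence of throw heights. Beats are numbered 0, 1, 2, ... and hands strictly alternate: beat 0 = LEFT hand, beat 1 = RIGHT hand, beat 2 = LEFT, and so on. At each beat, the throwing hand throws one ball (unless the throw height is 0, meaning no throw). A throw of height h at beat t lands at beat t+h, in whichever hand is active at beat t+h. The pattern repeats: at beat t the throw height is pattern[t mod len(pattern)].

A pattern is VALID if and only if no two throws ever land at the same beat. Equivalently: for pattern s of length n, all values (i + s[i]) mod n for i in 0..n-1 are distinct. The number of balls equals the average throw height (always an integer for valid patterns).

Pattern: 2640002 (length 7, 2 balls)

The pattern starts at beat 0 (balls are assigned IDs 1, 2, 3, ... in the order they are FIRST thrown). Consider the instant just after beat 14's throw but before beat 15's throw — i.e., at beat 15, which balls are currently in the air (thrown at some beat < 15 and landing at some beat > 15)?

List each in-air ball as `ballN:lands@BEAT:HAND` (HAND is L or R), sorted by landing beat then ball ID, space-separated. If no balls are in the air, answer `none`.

Beat 0 (L): throw ball1 h=2 -> lands@2:L; in-air after throw: [b1@2:L]
Beat 1 (R): throw ball2 h=6 -> lands@7:R; in-air after throw: [b1@2:L b2@7:R]
Beat 2 (L): throw ball1 h=4 -> lands@6:L; in-air after throw: [b1@6:L b2@7:R]
Beat 6 (L): throw ball1 h=2 -> lands@8:L; in-air after throw: [b2@7:R b1@8:L]
Beat 7 (R): throw ball2 h=2 -> lands@9:R; in-air after throw: [b1@8:L b2@9:R]
Beat 8 (L): throw ball1 h=6 -> lands@14:L; in-air after throw: [b2@9:R b1@14:L]
Beat 9 (R): throw ball2 h=4 -> lands@13:R; in-air after throw: [b2@13:R b1@14:L]
Beat 13 (R): throw ball2 h=2 -> lands@15:R; in-air after throw: [b1@14:L b2@15:R]
Beat 14 (L): throw ball1 h=2 -> lands@16:L; in-air after throw: [b2@15:R b1@16:L]
Beat 15 (R): throw ball2 h=6 -> lands@21:R; in-air after throw: [b1@16:L b2@21:R]

Answer: ball1:lands@16:L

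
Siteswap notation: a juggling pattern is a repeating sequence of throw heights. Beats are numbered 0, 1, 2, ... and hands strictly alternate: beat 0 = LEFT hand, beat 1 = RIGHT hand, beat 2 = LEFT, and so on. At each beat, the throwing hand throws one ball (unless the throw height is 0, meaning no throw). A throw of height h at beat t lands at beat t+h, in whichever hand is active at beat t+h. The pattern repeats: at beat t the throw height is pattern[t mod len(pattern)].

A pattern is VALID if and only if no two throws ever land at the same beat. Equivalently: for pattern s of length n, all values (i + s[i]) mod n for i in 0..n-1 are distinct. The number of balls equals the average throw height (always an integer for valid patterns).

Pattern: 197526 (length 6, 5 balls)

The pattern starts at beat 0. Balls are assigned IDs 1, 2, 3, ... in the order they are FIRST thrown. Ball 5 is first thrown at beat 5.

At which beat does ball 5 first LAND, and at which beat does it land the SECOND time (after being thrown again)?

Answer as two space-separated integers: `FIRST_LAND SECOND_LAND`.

Answer: 11 17

Derivation:
Beat 0 (L): throw ball1 h=1 -> lands@1:R; in-air after throw: [b1@1:R]
Beat 1 (R): throw ball1 h=9 -> lands@10:L; in-air after throw: [b1@10:L]
Beat 2 (L): throw ball2 h=7 -> lands@9:R; in-air after throw: [b2@9:R b1@10:L]
Beat 3 (R): throw ball3 h=5 -> lands@8:L; in-air after throw: [b3@8:L b2@9:R b1@10:L]
Beat 4 (L): throw ball4 h=2 -> lands@6:L; in-air after throw: [b4@6:L b3@8:L b2@9:R b1@10:L]
Beat 5 (R): throw ball5 h=6 -> lands@11:R; in-air after throw: [b4@6:L b3@8:L b2@9:R b1@10:L b5@11:R]
Beat 6 (L): throw ball4 h=1 -> lands@7:R; in-air after throw: [b4@7:R b3@8:L b2@9:R b1@10:L b5@11:R]
Beat 7 (R): throw ball4 h=9 -> lands@16:L; in-air after throw: [b3@8:L b2@9:R b1@10:L b5@11:R b4@16:L]
Beat 8 (L): throw ball3 h=7 -> lands@15:R; in-air after throw: [b2@9:R b1@10:L b5@11:R b3@15:R b4@16:L]
Beat 9 (R): throw ball2 h=5 -> lands@14:L; in-air after throw: [b1@10:L b5@11:R b2@14:L b3@15:R b4@16:L]
Beat 10 (L): throw ball1 h=2 -> lands@12:L; in-air after throw: [b5@11:R b1@12:L b2@14:L b3@15:R b4@16:L]
Beat 11 (R): throw ball5 h=6 -> lands@17:R; in-air after throw: [b1@12:L b2@14:L b3@15:R b4@16:L b5@17:R]
Beat 12 (L): throw ball1 h=1 -> lands@13:R; in-air after throw: [b1@13:R b2@14:L b3@15:R b4@16:L b5@17:R]
Beat 13 (R): throw ball1 h=9 -> lands@22:L; in-air after throw: [b2@14:L b3@15:R b4@16:L b5@17:R b1@22:L]
Beat 14 (L): throw ball2 h=7 -> lands@21:R; in-air after throw: [b3@15:R b4@16:L b5@17:R b2@21:R b1@22:L]
Beat 15 (R): throw ball3 h=5 -> lands@20:L; in-air after throw: [b4@16:L b5@17:R b3@20:L b2@21:R b1@22:L]
Beat 16 (L): throw ball4 h=2 -> lands@18:L; in-air after throw: [b5@17:R b4@18:L b3@20:L b2@21:R b1@22:L]
Beat 17 (R): throw ball5 h=6 -> lands@23:R; in-air after throw: [b4@18:L b3@20:L b2@21:R b1@22:L b5@23:R]
Ball 5: thrown@5 h=6 -> first land @11; rethrown@11 h=6 -> second land @17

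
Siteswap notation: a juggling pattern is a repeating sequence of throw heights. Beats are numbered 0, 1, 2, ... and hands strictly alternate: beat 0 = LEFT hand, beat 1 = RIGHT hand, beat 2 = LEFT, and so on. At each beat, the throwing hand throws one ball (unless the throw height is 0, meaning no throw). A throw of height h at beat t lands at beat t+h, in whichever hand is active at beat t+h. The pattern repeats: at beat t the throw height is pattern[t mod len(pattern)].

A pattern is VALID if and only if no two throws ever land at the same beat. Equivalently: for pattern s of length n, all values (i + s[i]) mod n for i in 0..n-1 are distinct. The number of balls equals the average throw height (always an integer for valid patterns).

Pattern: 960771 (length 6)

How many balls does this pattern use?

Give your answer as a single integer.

Pattern = [9, 6, 0, 7, 7, 1], length n = 6
  position 0: throw height = 9, running sum = 9
  position 1: throw height = 6, running sum = 15
  position 2: throw height = 0, running sum = 15
  position 3: throw height = 7, running sum = 22
  position 4: throw height = 7, running sum = 29
  position 5: throw height = 1, running sum = 30
Total sum = 30; balls = sum / n = 30 / 6 = 5

Answer: 5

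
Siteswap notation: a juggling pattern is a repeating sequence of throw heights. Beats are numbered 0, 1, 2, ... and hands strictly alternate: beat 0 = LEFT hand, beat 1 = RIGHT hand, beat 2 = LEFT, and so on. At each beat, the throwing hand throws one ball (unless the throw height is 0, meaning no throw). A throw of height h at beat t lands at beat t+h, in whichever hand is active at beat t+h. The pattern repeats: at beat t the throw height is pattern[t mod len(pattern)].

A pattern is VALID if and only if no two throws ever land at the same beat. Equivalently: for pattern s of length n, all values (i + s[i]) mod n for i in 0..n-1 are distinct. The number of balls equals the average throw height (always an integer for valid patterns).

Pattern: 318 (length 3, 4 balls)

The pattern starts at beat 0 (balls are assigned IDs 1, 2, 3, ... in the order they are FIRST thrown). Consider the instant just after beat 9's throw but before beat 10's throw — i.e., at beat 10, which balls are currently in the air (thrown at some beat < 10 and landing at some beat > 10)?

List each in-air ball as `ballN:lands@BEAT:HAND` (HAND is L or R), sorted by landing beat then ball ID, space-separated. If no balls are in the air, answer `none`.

Answer: ball1:lands@12:L ball3:lands@13:R ball4:lands@16:L

Derivation:
Beat 0 (L): throw ball1 h=3 -> lands@3:R; in-air after throw: [b1@3:R]
Beat 1 (R): throw ball2 h=1 -> lands@2:L; in-air after throw: [b2@2:L b1@3:R]
Beat 2 (L): throw ball2 h=8 -> lands@10:L; in-air after throw: [b1@3:R b2@10:L]
Beat 3 (R): throw ball1 h=3 -> lands@6:L; in-air after throw: [b1@6:L b2@10:L]
Beat 4 (L): throw ball3 h=1 -> lands@5:R; in-air after throw: [b3@5:R b1@6:L b2@10:L]
Beat 5 (R): throw ball3 h=8 -> lands@13:R; in-air after throw: [b1@6:L b2@10:L b3@13:R]
Beat 6 (L): throw ball1 h=3 -> lands@9:R; in-air after throw: [b1@9:R b2@10:L b3@13:R]
Beat 7 (R): throw ball4 h=1 -> lands@8:L; in-air after throw: [b4@8:L b1@9:R b2@10:L b3@13:R]
Beat 8 (L): throw ball4 h=8 -> lands@16:L; in-air after throw: [b1@9:R b2@10:L b3@13:R b4@16:L]
Beat 9 (R): throw ball1 h=3 -> lands@12:L; in-air after throw: [b2@10:L b1@12:L b3@13:R b4@16:L]
Beat 10 (L): throw ball2 h=1 -> lands@11:R; in-air after throw: [b2@11:R b1@12:L b3@13:R b4@16:L]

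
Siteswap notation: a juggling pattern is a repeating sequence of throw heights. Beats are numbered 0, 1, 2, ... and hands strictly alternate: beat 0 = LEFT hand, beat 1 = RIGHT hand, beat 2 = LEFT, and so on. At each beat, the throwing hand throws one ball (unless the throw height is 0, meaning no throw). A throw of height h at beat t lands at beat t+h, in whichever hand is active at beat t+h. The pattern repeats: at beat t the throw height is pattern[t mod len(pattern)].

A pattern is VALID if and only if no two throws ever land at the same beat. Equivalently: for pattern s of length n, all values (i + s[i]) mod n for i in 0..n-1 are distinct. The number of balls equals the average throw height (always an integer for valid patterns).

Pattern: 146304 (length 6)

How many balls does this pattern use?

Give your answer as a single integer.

Answer: 3

Derivation:
Pattern = [1, 4, 6, 3, 0, 4], length n = 6
  position 0: throw height = 1, running sum = 1
  position 1: throw height = 4, running sum = 5
  position 2: throw height = 6, running sum = 11
  position 3: throw height = 3, running sum = 14
  position 4: throw height = 0, running sum = 14
  position 5: throw height = 4, running sum = 18
Total sum = 18; balls = sum / n = 18 / 6 = 3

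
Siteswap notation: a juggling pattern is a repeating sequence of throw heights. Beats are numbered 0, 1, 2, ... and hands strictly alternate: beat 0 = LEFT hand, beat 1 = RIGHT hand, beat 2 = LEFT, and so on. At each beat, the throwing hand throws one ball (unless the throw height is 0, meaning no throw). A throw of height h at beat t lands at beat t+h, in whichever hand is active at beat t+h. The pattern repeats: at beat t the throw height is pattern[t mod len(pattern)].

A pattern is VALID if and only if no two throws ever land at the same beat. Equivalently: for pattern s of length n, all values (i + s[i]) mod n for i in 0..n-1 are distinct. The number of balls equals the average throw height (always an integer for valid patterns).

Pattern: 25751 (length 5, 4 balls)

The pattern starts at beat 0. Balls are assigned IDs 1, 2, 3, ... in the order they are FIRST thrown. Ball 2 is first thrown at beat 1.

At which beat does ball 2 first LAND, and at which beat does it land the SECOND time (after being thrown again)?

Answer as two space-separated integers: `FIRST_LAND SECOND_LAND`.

Answer: 6 11

Derivation:
Beat 0 (L): throw ball1 h=2 -> lands@2:L; in-air after throw: [b1@2:L]
Beat 1 (R): throw ball2 h=5 -> lands@6:L; in-air after throw: [b1@2:L b2@6:L]
Beat 2 (L): throw ball1 h=7 -> lands@9:R; in-air after throw: [b2@6:L b1@9:R]
Beat 3 (R): throw ball3 h=5 -> lands@8:L; in-air after throw: [b2@6:L b3@8:L b1@9:R]
Beat 4 (L): throw ball4 h=1 -> lands@5:R; in-air after throw: [b4@5:R b2@6:L b3@8:L b1@9:R]
Beat 5 (R): throw ball4 h=2 -> lands@7:R; in-air after throw: [b2@6:L b4@7:R b3@8:L b1@9:R]
Beat 6 (L): throw ball2 h=5 -> lands@11:R; in-air after throw: [b4@7:R b3@8:L b1@9:R b2@11:R]
Beat 7 (R): throw ball4 h=7 -> lands@14:L; in-air after throw: [b3@8:L b1@9:R b2@11:R b4@14:L]
Beat 8 (L): throw ball3 h=5 -> lands@13:R; in-air after throw: [b1@9:R b2@11:R b3@13:R b4@14:L]
Beat 9 (R): throw ball1 h=1 -> lands@10:L; in-air after throw: [b1@10:L b2@11:R b3@13:R b4@14:L]
Beat 10 (L): throw ball1 h=2 -> lands@12:L; in-air after throw: [b2@11:R b1@12:L b3@13:R b4@14:L]
Beat 11 (R): throw ball2 h=5 -> lands@16:L; in-air after throw: [b1@12:L b3@13:R b4@14:L b2@16:L]
Ball 2: thrown@1 h=5 -> first land @6; rethrown@6 h=5 -> second land @11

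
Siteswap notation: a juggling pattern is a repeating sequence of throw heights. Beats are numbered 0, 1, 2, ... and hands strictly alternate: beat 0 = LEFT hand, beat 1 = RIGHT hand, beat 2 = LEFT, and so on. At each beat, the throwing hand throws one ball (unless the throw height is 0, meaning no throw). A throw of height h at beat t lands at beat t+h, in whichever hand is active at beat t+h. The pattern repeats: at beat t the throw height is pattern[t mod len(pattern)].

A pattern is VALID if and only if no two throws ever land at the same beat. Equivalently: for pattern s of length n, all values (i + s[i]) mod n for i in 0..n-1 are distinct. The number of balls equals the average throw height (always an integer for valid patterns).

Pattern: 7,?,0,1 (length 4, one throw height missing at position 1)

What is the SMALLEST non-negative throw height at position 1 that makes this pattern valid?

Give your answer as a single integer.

i=0: (0 + 7) mod 4 = 3
i=1: s[i]=? (unknown)
i=2: (2 + 0) mod 4 = 2
i=3: (3 + 1) mod 4 = 0
Known residues: [0, 2, 3]; need a permutation of 0..3, so missing residue r = 1
Need (1 + s) mod 4 = 1; smallest s = (1 - 1) mod 4 = 0

Answer: 0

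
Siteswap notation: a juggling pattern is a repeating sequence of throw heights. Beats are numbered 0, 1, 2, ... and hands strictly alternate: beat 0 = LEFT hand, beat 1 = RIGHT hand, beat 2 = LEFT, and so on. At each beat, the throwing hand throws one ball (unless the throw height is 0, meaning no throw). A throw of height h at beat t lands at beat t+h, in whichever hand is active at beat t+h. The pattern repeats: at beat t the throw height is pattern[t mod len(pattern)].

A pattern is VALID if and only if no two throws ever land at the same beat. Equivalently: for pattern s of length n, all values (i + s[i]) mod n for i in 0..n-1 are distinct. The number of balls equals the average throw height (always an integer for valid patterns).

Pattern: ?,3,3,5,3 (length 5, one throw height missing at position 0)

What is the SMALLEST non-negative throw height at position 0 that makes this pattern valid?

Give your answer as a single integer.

Answer: 1

Derivation:
i=0: s[i]=? (unknown)
i=1: (1 + 3) mod 5 = 4
i=2: (2 + 3) mod 5 = 0
i=3: (3 + 5) mod 5 = 3
i=4: (4 + 3) mod 5 = 2
Known residues: [0, 2, 3, 4]; need a permutation of 0..4, so missing residue r = 1
Need (0 + s) mod 5 = 1; smallest s = (1 - 0) mod 5 = 1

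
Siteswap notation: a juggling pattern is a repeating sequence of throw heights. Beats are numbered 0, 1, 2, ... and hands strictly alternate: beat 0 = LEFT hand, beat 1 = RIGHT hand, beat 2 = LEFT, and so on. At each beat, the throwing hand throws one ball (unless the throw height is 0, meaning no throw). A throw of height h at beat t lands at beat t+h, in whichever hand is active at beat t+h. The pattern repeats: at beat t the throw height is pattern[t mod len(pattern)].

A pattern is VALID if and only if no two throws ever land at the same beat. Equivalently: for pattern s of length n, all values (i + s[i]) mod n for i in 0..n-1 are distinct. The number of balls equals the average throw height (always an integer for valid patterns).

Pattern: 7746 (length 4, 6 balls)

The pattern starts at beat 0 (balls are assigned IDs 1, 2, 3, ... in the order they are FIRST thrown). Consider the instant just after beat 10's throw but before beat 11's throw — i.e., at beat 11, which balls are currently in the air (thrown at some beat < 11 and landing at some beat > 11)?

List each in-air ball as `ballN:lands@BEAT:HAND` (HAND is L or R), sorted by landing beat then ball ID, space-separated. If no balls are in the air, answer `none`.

Beat 0 (L): throw ball1 h=7 -> lands@7:R; in-air after throw: [b1@7:R]
Beat 1 (R): throw ball2 h=7 -> lands@8:L; in-air after throw: [b1@7:R b2@8:L]
Beat 2 (L): throw ball3 h=4 -> lands@6:L; in-air after throw: [b3@6:L b1@7:R b2@8:L]
Beat 3 (R): throw ball4 h=6 -> lands@9:R; in-air after throw: [b3@6:L b1@7:R b2@8:L b4@9:R]
Beat 4 (L): throw ball5 h=7 -> lands@11:R; in-air after throw: [b3@6:L b1@7:R b2@8:L b4@9:R b5@11:R]
Beat 5 (R): throw ball6 h=7 -> lands@12:L; in-air after throw: [b3@6:L b1@7:R b2@8:L b4@9:R b5@11:R b6@12:L]
Beat 6 (L): throw ball3 h=4 -> lands@10:L; in-air after throw: [b1@7:R b2@8:L b4@9:R b3@10:L b5@11:R b6@12:L]
Beat 7 (R): throw ball1 h=6 -> lands@13:R; in-air after throw: [b2@8:L b4@9:R b3@10:L b5@11:R b6@12:L b1@13:R]
Beat 8 (L): throw ball2 h=7 -> lands@15:R; in-air after throw: [b4@9:R b3@10:L b5@11:R b6@12:L b1@13:R b2@15:R]
Beat 9 (R): throw ball4 h=7 -> lands@16:L; in-air after throw: [b3@10:L b5@11:R b6@12:L b1@13:R b2@15:R b4@16:L]
Beat 10 (L): throw ball3 h=4 -> lands@14:L; in-air after throw: [b5@11:R b6@12:L b1@13:R b3@14:L b2@15:R b4@16:L]
Beat 11 (R): throw ball5 h=6 -> lands@17:R; in-air after throw: [b6@12:L b1@13:R b3@14:L b2@15:R b4@16:L b5@17:R]

Answer: ball6:lands@12:L ball1:lands@13:R ball3:lands@14:L ball2:lands@15:R ball4:lands@16:L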